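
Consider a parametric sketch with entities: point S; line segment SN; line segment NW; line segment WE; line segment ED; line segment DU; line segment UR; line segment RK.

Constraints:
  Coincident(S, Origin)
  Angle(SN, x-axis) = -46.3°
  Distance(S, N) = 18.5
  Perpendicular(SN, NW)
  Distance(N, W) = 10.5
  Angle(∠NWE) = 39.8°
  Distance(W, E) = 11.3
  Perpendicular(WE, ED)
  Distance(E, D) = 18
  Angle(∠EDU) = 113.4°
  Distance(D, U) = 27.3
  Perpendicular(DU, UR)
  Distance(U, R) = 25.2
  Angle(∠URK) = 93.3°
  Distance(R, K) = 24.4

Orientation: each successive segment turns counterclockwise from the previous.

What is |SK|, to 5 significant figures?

21.988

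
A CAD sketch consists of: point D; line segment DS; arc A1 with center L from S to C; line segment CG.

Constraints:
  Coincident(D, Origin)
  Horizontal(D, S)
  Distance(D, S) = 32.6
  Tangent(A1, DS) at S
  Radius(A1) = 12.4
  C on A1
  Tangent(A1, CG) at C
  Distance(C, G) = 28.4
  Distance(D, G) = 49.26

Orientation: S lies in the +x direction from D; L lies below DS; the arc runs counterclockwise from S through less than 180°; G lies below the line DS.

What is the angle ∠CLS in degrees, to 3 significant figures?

99.4°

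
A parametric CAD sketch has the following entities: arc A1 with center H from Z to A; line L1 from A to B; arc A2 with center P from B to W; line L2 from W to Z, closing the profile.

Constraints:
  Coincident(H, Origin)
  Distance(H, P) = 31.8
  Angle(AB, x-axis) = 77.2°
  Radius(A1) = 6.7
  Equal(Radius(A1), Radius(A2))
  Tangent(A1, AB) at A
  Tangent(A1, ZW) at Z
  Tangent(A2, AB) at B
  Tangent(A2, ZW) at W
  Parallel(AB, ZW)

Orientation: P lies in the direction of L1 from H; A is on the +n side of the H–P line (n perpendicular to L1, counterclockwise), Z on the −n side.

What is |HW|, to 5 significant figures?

32.498

The slot axis is L1's direction at 77.2°, so u = (cos 77.2°, sin 77.2°) = (0.22155, 0.97515) and n = (−sin 77.2°, cos 77.2°) = (-0.97515, 0.22155). H is at the origin and P lies 31.8 along u from H, so P = 31.8·u = (7.0452, 31.010). Tangency of A1 to both parallel lines with radius 6.7 puts A and Z at H ± 6.7·n: A = (-6.5335, 1.4844), Z = (6.5335, -1.4844). Equal radii place B and W the same way about P: B = P + 6.7·n = (0.51174, 32.494), W = P − 6.7·n = (13.579, 29.525). Then |HW| = |W − H| = 32.498.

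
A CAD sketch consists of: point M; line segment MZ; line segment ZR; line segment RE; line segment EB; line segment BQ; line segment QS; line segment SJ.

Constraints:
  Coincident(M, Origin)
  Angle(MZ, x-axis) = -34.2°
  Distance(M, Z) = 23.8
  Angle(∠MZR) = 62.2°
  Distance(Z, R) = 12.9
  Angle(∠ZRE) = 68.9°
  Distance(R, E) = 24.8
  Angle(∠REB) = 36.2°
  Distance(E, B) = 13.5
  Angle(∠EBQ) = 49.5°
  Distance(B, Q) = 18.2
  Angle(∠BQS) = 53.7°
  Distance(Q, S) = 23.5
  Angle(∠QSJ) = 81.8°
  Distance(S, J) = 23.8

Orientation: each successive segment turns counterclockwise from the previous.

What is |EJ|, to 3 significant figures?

22.9

M is at the origin; MZ runs at -34.2° with length 23.8, so Z = (19.7, -13.4). ∠MZR = 62.2° gives ZR at 83.6° from the x-axis; with |ZR| = 12.9, R = (21.1, -0.558). ∠ZRE = 68.9° gives RE at -165° from the x-axis; with |RE| = 24.8, E = (-2.87, -6.85). ∠REB = 36.2° gives EB at -21.5° from the x-axis; with |EB| = 13.5, B = (9.69, -11.8). ∠EBQ = 49.5° gives BQ at 109° from the x-axis; with |BQ| = 18.2, Q = (3.77, 5.41). ∠BQS = 53.7° gives QS at -125° from the x-axis; with |QS| = 23.5, S = (-9.61, -13.9). ∠QSJ = 81.8° gives SJ at -26.5° from the x-axis; with |SJ| = 23.8, J = (11.7, -24.5). Then |EJ| = |J − E| = 22.9.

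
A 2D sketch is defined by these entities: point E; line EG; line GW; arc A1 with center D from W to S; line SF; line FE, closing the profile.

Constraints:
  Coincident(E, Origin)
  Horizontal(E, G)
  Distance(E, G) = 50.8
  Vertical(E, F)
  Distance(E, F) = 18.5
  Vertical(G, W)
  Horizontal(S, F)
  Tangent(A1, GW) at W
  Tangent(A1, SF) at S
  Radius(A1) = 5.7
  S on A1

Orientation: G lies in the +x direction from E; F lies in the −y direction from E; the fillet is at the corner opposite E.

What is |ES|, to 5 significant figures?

48.747

E is at the origin; EG is horizontal with |EG| = 50.8 and G on the +x side, so G = (50.800, 0.0000). EF is vertical with |EF| = 18.5 and F on the −y side, so F = (0.0000, -18.500). The virtual corner opposite E is at (50.800, -18.500). The tangent condition forces DW to be normal to GW and since A1 is tangent to SF there, DS ⟂ SF, with radius 5.7, so the center D sits 5.7 in from both sides at D = (45.100, -12.800). That places the tangent points at W = (50.800, -12.800) on GW and S = (45.100, -18.500) on SF. Then |ES| = |S − E| = 48.747.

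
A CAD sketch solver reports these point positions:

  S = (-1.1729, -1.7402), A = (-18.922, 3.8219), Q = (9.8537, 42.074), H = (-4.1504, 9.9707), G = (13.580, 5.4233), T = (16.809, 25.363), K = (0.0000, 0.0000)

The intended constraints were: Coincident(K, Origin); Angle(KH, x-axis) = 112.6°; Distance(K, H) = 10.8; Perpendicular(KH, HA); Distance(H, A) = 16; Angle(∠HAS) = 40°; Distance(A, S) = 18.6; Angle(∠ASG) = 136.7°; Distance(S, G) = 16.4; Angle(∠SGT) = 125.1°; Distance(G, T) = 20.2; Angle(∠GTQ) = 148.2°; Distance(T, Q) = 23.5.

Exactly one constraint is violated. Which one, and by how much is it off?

Distance(T, Q) = 23.5 — off by 5.40.

K = (0.00, 0.00) ✓; KH at 112.6° ✓; |KH| = 10.80 ✓; ∠(KH, HA) = 90.00° ✓; |HA| = 16.00 ✓; ∠HAS = 40.00° ✓; |AS| = 18.60 ✓; ∠ASG = 136.7° ✓; |SG| = 16.40 ✓; ∠SGT = 125.1° ✓; |GT| = 20.20 ✓; ∠GTQ = 148.2° ✓; |TQ| = 18.10 ✗.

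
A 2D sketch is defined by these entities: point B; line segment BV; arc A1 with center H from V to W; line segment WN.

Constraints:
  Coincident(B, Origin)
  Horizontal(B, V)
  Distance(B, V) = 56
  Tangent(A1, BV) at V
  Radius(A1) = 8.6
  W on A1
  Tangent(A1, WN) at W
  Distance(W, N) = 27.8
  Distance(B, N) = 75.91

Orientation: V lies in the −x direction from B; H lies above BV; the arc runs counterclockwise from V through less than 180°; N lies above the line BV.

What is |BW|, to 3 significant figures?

51.3

B is at the origin; BV is horizontal with |BV| = 56.0 and V on the −x side, so V = (-56.0, 0.00). Since A1 is tangent to BV there, HV ⟂ BV, so H = V + (0, 8.6) = (-56.0, 8.60). Since HW ⟂ WN (tangency), |HN| = √(8.6² + 27.8²) = 29.1 regardless of where W sits on A1. So N lies on both circle(B, 75.91) and circle(H, 29.1); the above-BV intersection is N = (-67.1, 35.5). W is the foot of the tangent from N: W = (-49.4, 14.1).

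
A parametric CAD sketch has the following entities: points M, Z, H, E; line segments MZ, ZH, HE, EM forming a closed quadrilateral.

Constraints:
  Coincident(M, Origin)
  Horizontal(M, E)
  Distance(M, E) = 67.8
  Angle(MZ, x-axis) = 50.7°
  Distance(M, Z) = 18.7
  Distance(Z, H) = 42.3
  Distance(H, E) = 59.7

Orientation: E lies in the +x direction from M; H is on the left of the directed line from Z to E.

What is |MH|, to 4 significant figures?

60.93

M is at the origin; M and E share the same y with |ME| = 67.8 and E in +x, so E = (67.8, 0). MZ runs at 50.7° with |MZ| = 18.7, so Z = (11.84, 14.47). H is determined by |ZH| = 42.3 and |HE| = 59.7 together: it lies at the intersection of circle(Z, 42.3) and circle(E, 59.7). With |ZE| = 57.80, the foot of the radical line on ZE is 13.54 from Z and the perpendicular offset is √(42.3² − 13.54²) = 40.07. Taking the left-of-ZE solution: H = (34.99, 49.88).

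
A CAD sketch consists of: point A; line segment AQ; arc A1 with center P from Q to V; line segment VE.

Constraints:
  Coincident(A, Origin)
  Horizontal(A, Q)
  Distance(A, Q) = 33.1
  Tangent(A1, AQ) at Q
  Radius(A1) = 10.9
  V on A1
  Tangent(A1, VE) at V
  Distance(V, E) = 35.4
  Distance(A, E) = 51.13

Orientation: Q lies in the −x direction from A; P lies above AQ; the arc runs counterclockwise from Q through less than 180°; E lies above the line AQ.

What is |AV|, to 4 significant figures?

24.69

Checks: |PV| = 10.90 ✓; ∠(PV, VE) = 90.00° ✓; |VE| = 35.40 ✓; |AE| = 51.13 ✓.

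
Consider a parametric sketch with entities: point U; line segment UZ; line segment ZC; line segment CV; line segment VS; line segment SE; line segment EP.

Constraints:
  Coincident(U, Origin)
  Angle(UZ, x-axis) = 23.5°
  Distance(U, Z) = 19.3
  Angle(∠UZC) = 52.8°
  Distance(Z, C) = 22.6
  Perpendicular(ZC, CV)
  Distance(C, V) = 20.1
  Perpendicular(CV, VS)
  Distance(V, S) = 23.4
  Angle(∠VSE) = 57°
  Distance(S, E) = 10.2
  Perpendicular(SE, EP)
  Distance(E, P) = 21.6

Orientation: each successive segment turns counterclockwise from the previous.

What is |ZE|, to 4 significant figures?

12.49

U is at the origin; UZ runs at 23.5° with length 19.3, so Z = (17.70, 7.696). ∠UZC = 52.8° gives ZC at 150.7° from the x-axis; with |ZC| = 22.6, C = (-2.010, 18.76). ZC is perpendicular to CV, so CV runs at -119.3°; with |CV| = 20.1, V = (-11.85, 1.227). CV is perpendicular to VS, so VS runs at -29.30°; with |VS| = 23.4, S = (8.560, -10.22). ∠VSE = 57.0° gives SE at 93.70° from the x-axis; with |SE| = 10.2, E = (7.902, -0.04550). Then |ZE| = |E − Z| = 12.49.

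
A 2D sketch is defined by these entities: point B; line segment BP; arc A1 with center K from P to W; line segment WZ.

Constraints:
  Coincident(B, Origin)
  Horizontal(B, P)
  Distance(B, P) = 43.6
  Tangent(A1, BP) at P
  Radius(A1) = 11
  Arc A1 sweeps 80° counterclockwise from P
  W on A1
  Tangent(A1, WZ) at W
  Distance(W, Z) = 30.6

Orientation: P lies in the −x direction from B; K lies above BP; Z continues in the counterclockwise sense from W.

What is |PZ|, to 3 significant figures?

42.4

B is at the origin; BP is horizontal with |BP| = 43.6 and P on the −x side, so P = (-43.6, 0.00). A1 meets BP tangentially, so KP is at right angles to BP, so K = P + (0, 11) = (-43.6, 11.0). On A1, P sits at bearing -90° from K; an 80° counterclockwise sweep puts W at bearing -10°, so W = K + 11.0·(cos -10°, sin -10°) = (-32.8, 9.09). Tangency of A1 to WZ means the radius KW is perpendicular to WZ, so WZ runs along (−sin -10°, cos -10°); with |WZ| = 30.6, Z = (-27.5, 39.2). Then |PZ| = |Z − P| = 42.4.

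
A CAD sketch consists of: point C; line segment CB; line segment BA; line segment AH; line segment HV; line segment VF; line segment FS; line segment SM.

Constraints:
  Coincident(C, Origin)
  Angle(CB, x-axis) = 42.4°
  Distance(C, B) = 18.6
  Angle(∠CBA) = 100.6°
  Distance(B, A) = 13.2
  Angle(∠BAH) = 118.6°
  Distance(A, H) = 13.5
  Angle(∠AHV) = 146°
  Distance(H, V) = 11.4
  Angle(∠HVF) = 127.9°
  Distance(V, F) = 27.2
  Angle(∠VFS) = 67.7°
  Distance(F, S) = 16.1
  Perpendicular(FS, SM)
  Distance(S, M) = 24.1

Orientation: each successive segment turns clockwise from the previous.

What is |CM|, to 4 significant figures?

19.95

C is at the origin; CB runs at 42.4° with length 18.6, so B = (13.74, 12.54). ∠CBA = 100.6° gives BA at -37.00° from the x-axis; with |BA| = 13.2, A = (24.28, 4.598). ∠BAH = 118.6° gives AH at -98.40° from the x-axis; with |AH| = 13.5, H = (22.31, -8.757). ∠AHV = 146.0° gives HV at -132.4° from the x-axis; with |HV| = 11.4, V = (14.62, -17.18). ∠HVF = 127.9° gives VF at 175.5° from the x-axis; with |VF| = 27.2, F = (-12.50, -15.04). ∠VFS = 67.7° gives FS at 63.20° from the x-axis; with |FS| = 16.1, S = (-5.239, -0.6708). The perpendicularity gives SM at right angles to FS, so SM runs at -26.80°; with |SM| = 24.1, M = (16.27, -11.54). Then |CM| = |M − C| = 19.95.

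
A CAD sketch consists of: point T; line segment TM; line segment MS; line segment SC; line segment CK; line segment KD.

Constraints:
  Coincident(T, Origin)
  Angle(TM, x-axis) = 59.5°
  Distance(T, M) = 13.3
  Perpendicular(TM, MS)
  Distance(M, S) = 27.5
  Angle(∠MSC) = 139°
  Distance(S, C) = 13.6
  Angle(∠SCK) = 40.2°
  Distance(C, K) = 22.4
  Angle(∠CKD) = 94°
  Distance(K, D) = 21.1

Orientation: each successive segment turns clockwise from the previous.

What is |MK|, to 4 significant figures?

17.61

T is at the origin; TM runs at 59.5° with length 13.3, so M = (6.750, 11.46). TM ⟂ MS, so MS runs at -30.50°; with |MS| = 27.5, S = (30.45, -2.498). ∠MSC = 139.0° gives SC at -71.50° from the x-axis; with |SC| = 13.6, C = (34.76, -15.39). ∠SCK = 40.2° gives CK at 148.7° from the x-axis; with |CK| = 22.4, K = (15.62, -3.758). Then |MK| = |K − M| = 17.61.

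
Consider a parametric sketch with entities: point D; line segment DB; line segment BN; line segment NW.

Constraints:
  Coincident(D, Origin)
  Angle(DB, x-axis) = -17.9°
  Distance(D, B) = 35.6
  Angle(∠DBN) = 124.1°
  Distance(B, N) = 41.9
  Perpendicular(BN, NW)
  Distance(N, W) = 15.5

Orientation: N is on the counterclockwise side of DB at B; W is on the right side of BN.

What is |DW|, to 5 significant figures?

76.483

D is at the origin; DB runs at -17.9° with length 35.6, so B = 35.6·(cos -17.9°, sin -17.9°) = (33.877, -10.942). ∠DBN = 124.1°, so BN runs at -17.9° + (180° − 124.1°) = 38.000° from the x-axis; with |BN| = 41.9, N = B + 41.9·(cos 38.000°, sin 38.000°) = (66.894, 14.854). The perpendicularity gives NW at right angles to BN; with |NW| = 15.5 on the right of BN, W = N + 15.5·(0.61566, -0.78801) = (76.437, 2.6402). Then |DW| = |W − D| = 76.483.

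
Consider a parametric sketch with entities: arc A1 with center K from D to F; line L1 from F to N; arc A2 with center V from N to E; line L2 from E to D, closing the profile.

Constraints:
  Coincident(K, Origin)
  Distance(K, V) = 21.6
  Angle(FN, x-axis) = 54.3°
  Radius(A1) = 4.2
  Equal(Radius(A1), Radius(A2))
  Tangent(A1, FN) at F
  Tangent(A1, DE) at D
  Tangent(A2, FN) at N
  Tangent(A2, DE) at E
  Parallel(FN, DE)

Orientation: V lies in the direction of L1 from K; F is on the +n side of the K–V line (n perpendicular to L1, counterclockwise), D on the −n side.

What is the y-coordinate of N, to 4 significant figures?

19.99

The slot axis is L1's direction at 54.3°, so u = (cos 54.3°, sin 54.3°) = (0.5835, 0.8121) and n = (−sin 54.3°, cos 54.3°) = (-0.8121, 0.5835). K is at the origin and V lies 21.6 along u from K, so V = 21.6·u = (12.60, 17.54). Tangency of A1 to both parallel lines with radius 4.2 puts F and D at K ± 4.2·n: F = (-3.411, 2.451), D = (3.411, -2.451). Equal radii place N and E the same way about V: N = V + 4.2·n = (9.194, 19.99), E = V − 4.2·n = (16.02, 15.09). So N.y = 19.99.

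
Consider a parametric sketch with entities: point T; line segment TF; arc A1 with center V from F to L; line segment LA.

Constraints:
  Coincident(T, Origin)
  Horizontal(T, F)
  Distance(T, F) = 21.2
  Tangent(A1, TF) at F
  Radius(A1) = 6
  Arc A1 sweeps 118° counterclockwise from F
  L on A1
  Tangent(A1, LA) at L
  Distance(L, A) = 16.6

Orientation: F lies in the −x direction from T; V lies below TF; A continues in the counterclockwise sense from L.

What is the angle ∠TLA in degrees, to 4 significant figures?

80.40°

On A1, F sits at bearing 90° from V; a 118° counterclockwise sweep puts L at bearing 208°, so L = V + 6.0·(cos 208°, sin 208°) = (-26.50, -8.817). A1 meets LA tangentially, so VL is at right angles to LA, so LA runs along (−sin 208°, cos 208°); with |LA| = 16.6, A = (-18.70, -23.47). Then cos ∠TLA = LT·LA / (|LT||LA|), giving 80.40°.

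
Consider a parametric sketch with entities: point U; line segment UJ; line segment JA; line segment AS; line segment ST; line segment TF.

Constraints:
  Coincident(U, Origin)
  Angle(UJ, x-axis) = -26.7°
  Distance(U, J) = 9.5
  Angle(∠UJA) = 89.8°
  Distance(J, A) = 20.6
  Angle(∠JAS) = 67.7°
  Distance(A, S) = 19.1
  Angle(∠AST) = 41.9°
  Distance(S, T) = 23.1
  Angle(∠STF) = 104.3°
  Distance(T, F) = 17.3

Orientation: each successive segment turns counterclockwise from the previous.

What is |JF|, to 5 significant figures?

24.234

U is at the origin; UJ runs at -26.7° with length 9.5, so J = (8.4870, -4.2685). ∠UJA = 89.8° gives JA at 63.500° from the x-axis; with |JA| = 20.6, A = (17.679, 14.167). ∠JAS = 67.7° gives AS at 175.80° from the x-axis; with |AS| = 19.1, S = (-1.3700, 15.566). ∠AST = 41.9° gives ST at -46.100° from the x-axis; with |ST| = 23.1, T = (14.648, -1.0788). ∠STF = 104.3° gives TF at 29.600° from the x-axis; with |TF| = 17.3, F = (29.690, 7.4664). Then |JF| = |F − J| = 24.234.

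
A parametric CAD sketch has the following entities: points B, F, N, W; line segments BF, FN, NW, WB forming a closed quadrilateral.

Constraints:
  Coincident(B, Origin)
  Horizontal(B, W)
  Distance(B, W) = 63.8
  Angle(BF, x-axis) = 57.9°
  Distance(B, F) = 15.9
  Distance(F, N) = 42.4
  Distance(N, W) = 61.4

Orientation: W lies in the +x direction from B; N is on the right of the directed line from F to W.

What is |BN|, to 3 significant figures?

30.5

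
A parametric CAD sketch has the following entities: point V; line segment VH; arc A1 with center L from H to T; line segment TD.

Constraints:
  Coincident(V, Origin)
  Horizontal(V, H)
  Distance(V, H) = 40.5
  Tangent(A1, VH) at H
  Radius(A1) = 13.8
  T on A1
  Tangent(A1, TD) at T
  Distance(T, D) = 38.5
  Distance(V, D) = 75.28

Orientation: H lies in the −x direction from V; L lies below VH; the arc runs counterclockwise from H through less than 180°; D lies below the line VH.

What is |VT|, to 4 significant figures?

56.05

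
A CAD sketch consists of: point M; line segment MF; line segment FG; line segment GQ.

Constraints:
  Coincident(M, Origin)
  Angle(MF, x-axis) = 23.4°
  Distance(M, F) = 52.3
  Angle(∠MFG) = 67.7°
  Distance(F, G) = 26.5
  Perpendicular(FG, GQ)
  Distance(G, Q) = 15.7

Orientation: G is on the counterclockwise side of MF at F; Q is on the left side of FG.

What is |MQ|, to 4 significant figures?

33.36

M is at the origin; MF runs at 23.4° with length 52.3, so F = 52.3·(cos 23.4°, sin 23.4°) = (48.00, 20.77). ∠MFG = 67.7°, so FG runs at 23.4° + (180° − 67.7°) = 135.7° from the x-axis; with |FG| = 26.5, G = F + 26.5·(cos 135.7°, sin 135.7°) = (29.03, 39.28). FG is perpendicular to GQ; with |GQ| = 15.7 on the left of FG, Q = G + 15.7·(-0.6984, -0.7157) = (18.07, 28.04). Then |MQ| = |Q − M| = 33.36.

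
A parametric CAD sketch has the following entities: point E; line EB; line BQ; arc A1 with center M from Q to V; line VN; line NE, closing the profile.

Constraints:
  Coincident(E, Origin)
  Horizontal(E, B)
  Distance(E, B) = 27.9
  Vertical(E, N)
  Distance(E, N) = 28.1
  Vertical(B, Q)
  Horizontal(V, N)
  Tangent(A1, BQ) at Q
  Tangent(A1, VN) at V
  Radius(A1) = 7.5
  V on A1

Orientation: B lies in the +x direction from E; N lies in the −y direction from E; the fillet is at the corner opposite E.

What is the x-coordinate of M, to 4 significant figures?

20.40

E is at the origin; EB is horizontal with |EB| = 27.9 and B on the +x side, so B = (27.90, 0.000). EN is vertical with |EN| = 28.1 and N on the −y side, so N = (0.000, -28.10). The virtual corner opposite E is at (27.90, -28.10). Tangency of A1 to BQ means the radius MQ is perpendicular to BQ and the tangent condition forces MV to be normal to VN, with radius 7.5, so the center M sits 7.5 in from both sides at M = (20.40, -20.60). So M.x = 20.40.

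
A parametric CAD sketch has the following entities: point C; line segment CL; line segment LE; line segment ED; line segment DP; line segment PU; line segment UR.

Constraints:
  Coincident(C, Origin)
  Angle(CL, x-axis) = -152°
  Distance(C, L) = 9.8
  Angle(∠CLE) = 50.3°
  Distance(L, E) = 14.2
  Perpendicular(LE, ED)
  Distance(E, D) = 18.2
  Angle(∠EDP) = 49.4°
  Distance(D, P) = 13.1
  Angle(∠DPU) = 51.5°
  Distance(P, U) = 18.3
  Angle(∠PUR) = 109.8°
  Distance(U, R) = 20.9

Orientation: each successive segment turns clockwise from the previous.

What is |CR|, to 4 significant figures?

31.41

C is at the origin; CL runs at -152.0° with length 9.8, so L = (-8.653, -4.601). ∠CLE = 50.3° gives LE at 78.30° from the x-axis; with |LE| = 14.2, E = (-5.773, 9.304). The perpendicularity gives ED at right angles to LE, so ED runs at -11.70°; with |ED| = 18.2, D = (12.05, 5.613). ∠EDP = 49.4° gives DP at -142.3° from the x-axis; with |DP| = 13.1, P = (1.684, -2.398). ∠DPU = 51.5° gives PU at 89.20° from the x-axis; with |PU| = 18.3, U = (1.939, 15.90). ∠PUR = 109.8° gives UR at 19.00° from the x-axis; with |UR| = 20.9, R = (21.70, 22.71). Then |CR| = |R − C| = 31.41.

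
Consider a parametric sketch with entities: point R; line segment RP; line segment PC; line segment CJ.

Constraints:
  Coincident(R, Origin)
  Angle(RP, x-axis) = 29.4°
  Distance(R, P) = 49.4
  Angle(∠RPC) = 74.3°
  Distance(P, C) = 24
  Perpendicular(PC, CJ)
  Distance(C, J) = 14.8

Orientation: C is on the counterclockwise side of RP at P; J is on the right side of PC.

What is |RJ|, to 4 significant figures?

63.26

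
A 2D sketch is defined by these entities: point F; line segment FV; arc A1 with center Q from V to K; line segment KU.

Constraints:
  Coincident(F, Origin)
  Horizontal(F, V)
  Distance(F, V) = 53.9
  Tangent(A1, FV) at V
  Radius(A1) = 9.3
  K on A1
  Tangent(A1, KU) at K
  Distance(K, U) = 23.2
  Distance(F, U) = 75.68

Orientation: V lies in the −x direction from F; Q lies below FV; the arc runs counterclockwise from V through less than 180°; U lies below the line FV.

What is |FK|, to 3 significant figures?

63.0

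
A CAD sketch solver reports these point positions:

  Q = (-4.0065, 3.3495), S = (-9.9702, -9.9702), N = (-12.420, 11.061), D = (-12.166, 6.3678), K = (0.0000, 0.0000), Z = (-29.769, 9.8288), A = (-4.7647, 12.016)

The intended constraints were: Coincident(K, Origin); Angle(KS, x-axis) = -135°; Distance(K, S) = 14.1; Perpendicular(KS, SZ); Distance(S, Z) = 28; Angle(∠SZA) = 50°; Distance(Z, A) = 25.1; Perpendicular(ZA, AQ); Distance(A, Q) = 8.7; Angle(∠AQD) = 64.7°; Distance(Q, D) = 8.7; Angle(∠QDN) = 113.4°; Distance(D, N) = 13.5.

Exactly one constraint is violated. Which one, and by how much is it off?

Distance(D, N) = 13.5 — off by 8.80.

K = (0.00, 0.00) ✓; KS at -135.0° ✓; |KS| = 14.10 ✓; ∠(KS, SZ) = 90.00° ✓; |SZ| = 28.00 ✓; ∠SZA = 50.00° ✓; |ZA| = 25.10 ✓; ∠(ZA, AQ) = 90.00° ✓; |AQ| = 8.700 ✓; ∠AQD = 64.70° ✓; |QD| = 8.700 ✓; ∠QDN = 113.4° ✓; |DN| = 4.700 ✗.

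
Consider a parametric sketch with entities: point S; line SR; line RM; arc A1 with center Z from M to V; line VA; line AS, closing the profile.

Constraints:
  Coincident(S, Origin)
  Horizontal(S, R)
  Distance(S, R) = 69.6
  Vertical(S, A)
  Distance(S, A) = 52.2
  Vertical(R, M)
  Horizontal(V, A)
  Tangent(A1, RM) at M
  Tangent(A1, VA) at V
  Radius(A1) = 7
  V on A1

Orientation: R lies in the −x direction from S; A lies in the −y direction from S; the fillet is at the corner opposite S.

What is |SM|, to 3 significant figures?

83.0

S is at the origin; S and R share the same y with |SR| = 69.6 and R on the −x side, so R = (-69.6, 0.00). SA is vertical with |SA| = 52.2 and A on the −y side, so A = (0.00, -52.2). The virtual corner opposite S is at (-69.6, -52.2). Since A1 is tangent to RM there, ZM ⟂ RM and A1 meets VA tangentially, so ZV is at right angles to VA, with radius 7.0, so the center Z sits 7.0 in from both sides at Z = (-62.6, -45.2). That places the tangent points at M = (-69.6, -45.2) on RM and V = (-62.6, -52.2) on VA. Then |SM| = |M − S| = 83.0.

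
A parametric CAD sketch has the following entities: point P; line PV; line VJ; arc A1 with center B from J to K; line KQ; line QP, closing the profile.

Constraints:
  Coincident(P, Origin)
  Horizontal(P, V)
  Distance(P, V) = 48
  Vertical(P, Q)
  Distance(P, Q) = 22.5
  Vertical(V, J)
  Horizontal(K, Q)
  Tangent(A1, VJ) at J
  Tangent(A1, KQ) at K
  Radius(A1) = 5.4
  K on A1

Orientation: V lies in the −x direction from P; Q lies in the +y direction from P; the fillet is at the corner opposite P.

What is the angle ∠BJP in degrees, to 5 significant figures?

19.608°

P is at the origin; PV is horizontal with |PV| = 48.0 and V on the −x side, so V = (-48.000, 0.0000). PQ is vertical with |PQ| = 22.5 and Q on the +y side, so Q = (0.0000, 22.500). The virtual corner opposite P is at (-48.000, 22.500). Tangency of A1 to VJ means the radius BJ is perpendicular to VJ and A1 meets KQ tangentially, so BK is at right angles to KQ, with radius 5.4, so the center B sits 5.4 in from both sides at B = (-42.600, 17.100). That places the tangent points at J = (-48.000, 17.100) on VJ and K = (-42.600, 22.500) on KQ. Then cos ∠BJP = JB·JP / (|JB||JP|), giving 19.608°.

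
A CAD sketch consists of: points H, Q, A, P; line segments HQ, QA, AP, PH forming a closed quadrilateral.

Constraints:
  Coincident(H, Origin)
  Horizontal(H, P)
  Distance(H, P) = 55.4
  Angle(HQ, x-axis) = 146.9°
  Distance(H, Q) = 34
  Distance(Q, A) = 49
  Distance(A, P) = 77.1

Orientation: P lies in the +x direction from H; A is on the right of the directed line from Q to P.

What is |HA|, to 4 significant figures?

33.03

H is at the origin; HP is horizontal with |HP| = 55.4 and P in +x, so P = (55.4, 0). HQ runs at 146.9° with |HQ| = 34.0, so Q = (-28.48, 18.57). A is determined by |QA| = 49.0 and |AP| = 77.1 together: it lies at the intersection of circle(Q, 49.0) and circle(P, 77.1). With |QP| = 85.91, the foot of the radical line on QP is 22.33 from Q and the perpendicular offset is √(49.0² − 22.33²) = 43.61. Taking the right-of-QP solution: A = (-16.10, -28.84).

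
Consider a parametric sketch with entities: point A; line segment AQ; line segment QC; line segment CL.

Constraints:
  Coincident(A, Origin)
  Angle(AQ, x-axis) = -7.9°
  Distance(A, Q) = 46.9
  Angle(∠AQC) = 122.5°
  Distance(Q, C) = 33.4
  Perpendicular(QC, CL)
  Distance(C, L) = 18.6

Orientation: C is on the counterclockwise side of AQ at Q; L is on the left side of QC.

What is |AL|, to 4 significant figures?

62.23

A is at the origin; AQ runs at -7.9° with length 46.9, so Q = 46.9·(cos -7.9°, sin -7.9°) = (46.45, -6.446). ∠AQC = 122.5°, so QC runs at -7.9° + (180° − 122.5°) = 49.60° from the x-axis; with |QC| = 33.4, C = Q + 33.4·(cos 49.60°, sin 49.60°) = (68.10, 18.99). QC is perpendicular to CL; with |CL| = 18.6 on the left of QC, L = C + 18.6·(-0.7615, 0.6481) = (53.94, 31.04). Then |AL| = |L − A| = 62.23.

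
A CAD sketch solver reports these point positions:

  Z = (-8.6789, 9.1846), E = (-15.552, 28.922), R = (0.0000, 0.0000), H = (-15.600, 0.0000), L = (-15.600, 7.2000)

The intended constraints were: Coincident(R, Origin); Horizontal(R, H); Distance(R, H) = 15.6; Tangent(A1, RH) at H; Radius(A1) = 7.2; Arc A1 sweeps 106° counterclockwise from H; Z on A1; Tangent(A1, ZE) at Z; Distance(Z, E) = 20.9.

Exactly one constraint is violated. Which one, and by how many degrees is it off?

Tangent(A1, ZE) at Z — off by 3.20°.

R = (0.00, 0.00) ✓; R.y = 0.00, H.y = 0.00 ✓; |RH| = 15.60 ✓; ∠(LH, HR) = 90.00° ✓; |LH| = 7.200 ✓; bearing(L→Z) − bearing(L→H) = 106.0° ✓; |LZ| = 7.200 ✓; ∠(LZ, ZE) = 86.80° ✗; |ZE| = 20.90 ✓.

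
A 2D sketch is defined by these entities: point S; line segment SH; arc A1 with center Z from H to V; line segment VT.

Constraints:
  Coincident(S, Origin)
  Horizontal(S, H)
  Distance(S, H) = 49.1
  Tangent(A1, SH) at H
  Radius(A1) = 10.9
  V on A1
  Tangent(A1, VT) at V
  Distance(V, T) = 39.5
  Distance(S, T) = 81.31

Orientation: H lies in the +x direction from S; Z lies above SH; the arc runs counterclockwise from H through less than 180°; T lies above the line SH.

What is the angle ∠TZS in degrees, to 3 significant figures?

126°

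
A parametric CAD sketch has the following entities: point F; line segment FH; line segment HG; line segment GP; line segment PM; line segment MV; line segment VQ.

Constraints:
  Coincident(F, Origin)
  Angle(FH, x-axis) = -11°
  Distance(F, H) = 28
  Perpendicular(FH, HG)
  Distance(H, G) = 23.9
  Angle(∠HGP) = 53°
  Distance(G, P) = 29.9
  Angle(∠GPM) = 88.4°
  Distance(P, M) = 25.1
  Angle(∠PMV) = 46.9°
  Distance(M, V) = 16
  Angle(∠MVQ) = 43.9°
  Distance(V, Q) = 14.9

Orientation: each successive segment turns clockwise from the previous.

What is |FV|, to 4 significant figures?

22.19

F is at the origin; FH runs at -11.0° with length 28.0, so H = (27.49, -5.343). The perpendicularity gives HG at right angles to FH, so HG runs at -101.0°; with |HG| = 23.9, G = (22.93, -28.80). ∠HGP = 53.0° gives GP at 132.0° from the x-axis; with |GP| = 29.9, P = (2.918, -6.584). ∠GPM = 88.4° gives PM at 40.40° from the x-axis; with |PM| = 25.1, M = (22.03, 9.684). ∠PMV = 46.9° gives MV at -92.70° from the x-axis; with |MV| = 16.0, V = (21.28, -6.298). Then |FV| = |V − F| = 22.19.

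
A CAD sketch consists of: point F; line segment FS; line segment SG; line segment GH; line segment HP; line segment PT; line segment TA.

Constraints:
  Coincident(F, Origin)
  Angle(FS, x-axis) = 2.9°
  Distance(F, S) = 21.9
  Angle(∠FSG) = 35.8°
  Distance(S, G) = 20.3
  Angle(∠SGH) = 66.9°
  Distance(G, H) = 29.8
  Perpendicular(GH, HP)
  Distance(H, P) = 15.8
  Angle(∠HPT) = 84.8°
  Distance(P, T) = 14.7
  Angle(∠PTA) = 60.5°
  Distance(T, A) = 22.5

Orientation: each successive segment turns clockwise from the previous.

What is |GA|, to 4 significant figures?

28.26

F is at the origin; FS runs at 2.9° with length 21.9, so S = (21.87, 1.108). ∠FSG = 35.8° gives SG at -141.3° from the x-axis; with |SG| = 20.3, G = (6.029, -11.58). ∠SGH = 66.9° gives GH at 105.6° from the x-axis; with |GH| = 29.8, H = (-1.985, 17.12). GH is perpendicular to HP, so HP runs at 15.60°; with |HP| = 15.8, P = (13.23, 21.37). ∠HPT = 84.8° gives PT at -79.60° from the x-axis; with |PT| = 14.7, T = (15.89, 6.908). ∠PTA = 60.5° gives TA at 160.9° from the x-axis; with |TA| = 22.5, A = (-5.374, 14.27). Then |GA| = |A − G| = 28.26.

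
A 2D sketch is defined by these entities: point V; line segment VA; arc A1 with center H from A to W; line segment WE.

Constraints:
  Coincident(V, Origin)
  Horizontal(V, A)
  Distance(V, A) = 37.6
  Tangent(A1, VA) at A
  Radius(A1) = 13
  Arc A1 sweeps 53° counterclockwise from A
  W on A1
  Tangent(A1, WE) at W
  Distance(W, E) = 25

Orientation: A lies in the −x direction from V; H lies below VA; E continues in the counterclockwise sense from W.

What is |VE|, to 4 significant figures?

67.86

V is at the origin; VA is horizontal with |VA| = 37.6 and A on the −x side, so A = (-37.60, 0.000). Since A1 is tangent to VA there, HA ⟂ VA, so H = A + (0, -13) = (-37.60, -13.00). On A1, A sits at bearing 90° from H; a 53° counterclockwise sweep puts W at bearing 143°, so W = H + 13.0·(cos 143°, sin 143°) = (-47.98, -5.176). Tangency of A1 to WE means the radius HW is perpendicular to WE, so WE runs along (−sin 143°, cos 143°); with |WE| = 25.0, E = (-63.03, -25.14). Then |VE| = |E − V| = 67.86.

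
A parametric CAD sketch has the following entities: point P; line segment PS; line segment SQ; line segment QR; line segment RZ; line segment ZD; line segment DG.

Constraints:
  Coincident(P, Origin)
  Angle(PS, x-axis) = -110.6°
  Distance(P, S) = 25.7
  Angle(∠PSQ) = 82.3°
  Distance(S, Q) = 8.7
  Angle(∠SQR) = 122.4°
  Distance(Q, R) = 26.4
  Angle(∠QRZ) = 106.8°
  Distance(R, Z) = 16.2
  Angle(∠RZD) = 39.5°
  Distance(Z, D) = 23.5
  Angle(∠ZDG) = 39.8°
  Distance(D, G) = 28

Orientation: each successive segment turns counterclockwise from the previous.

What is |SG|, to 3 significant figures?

44.7

∠RZD = 39.5° gives ZD at -102° from the x-axis; with |ZD| = 23.5, D = (5.90, -16.1). ∠ZDG = 39.8° gives DG at 38.6° from the x-axis; with |DG| = 28.0, G = (27.8, 1.34). Then |SG| = |G − S| = 44.7.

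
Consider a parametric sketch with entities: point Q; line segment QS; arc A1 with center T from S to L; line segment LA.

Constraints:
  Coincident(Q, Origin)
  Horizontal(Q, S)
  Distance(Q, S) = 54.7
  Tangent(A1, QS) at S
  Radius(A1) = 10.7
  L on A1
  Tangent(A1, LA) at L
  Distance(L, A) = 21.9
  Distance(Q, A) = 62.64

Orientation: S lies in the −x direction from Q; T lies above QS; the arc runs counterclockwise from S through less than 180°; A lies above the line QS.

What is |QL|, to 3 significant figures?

46.9

Q is at the origin; QS is horizontal with |QS| = 54.7 and S on the −x side, so S = (-54.7, 0.00). Since A1 is tangent to QS there, TS ⟂ QS, so T = S + (0, 10.7) = (-54.7, 10.7). Since TL ⟂ LA (tangency), |TA| = √(10.7² + 21.9²) = 24.4 regardless of where L sits on A1. So A lies on both circle(Q, 62.64) and circle(T, 24.4); the above-QS intersection is A = (-52.0, 34.9). L is the foot of the tangent from A: L = (-44.6, 14.3).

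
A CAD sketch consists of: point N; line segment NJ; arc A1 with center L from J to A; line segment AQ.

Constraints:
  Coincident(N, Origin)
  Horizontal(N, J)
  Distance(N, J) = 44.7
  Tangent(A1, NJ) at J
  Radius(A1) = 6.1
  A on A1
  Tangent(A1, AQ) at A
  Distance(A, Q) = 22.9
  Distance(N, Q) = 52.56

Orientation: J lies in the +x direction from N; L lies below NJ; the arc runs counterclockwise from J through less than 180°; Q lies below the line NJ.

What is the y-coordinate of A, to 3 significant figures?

-7.33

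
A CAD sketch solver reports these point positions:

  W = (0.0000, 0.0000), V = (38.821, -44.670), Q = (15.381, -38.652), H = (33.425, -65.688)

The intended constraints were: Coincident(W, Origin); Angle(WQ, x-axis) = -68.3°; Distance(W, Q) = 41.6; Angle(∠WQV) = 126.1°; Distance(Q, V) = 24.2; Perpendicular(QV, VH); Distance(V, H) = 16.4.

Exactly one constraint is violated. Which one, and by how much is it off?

Distance(V, H) = 16.4 — off by 5.30.

W = (0.00, 0.00) ✓; WQ at -68.30° ✓; |WQ| = 41.60 ✓; ∠WQV = 126.1° ✓; |QV| = 24.20 ✓; ∠(QV, VH) = 90.00° ✓; |VH| = 21.70 ✗.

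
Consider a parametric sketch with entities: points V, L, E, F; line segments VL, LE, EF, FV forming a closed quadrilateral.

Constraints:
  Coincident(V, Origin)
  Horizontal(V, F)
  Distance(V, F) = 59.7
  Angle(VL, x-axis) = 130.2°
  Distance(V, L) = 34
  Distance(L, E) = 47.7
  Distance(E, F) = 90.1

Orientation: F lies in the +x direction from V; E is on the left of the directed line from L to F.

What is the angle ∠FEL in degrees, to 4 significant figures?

69.20°

V is at the origin; V and F share the same y with |VF| = 59.7 and F in +x, so F = (59.7, 0). VL runs at 130.2° with |VL| = 34.0, so L = (-21.95, 25.97). E is determined by |LE| = 47.7 and |EF| = 90.1 together: it lies at the intersection of circle(L, 47.7) and circle(F, 90.1). With |LF| = 85.68, the foot of the radical line on LF is 8.740 from L and the perpendicular offset is √(47.7² − 8.740²) = 46.89. Taking the left-of-LF solution: E = (0.5970, 68.01).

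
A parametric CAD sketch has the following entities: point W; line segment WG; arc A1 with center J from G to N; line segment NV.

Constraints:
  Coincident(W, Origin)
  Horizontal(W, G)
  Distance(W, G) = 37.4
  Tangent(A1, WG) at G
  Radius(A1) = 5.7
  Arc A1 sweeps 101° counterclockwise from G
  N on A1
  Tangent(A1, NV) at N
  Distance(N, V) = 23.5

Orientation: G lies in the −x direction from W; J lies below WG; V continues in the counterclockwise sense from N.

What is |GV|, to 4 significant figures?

29.88

W is at the origin; W and G share the same y with |WG| = 37.4 and G on the −x side, so G = (-37.40, 0.000). A1 meets WG tangentially, so JG is at right angles to WG, so J = G + (0, -5.7) = (-37.40, -5.700). On A1, G sits at bearing 90° from J; a 101° counterclockwise sweep puts N at bearing 191°, so N = J + 5.7·(cos 191°, sin 191°) = (-43.00, -6.788). Since A1 is tangent to NV there, JN ⟂ NV, so NV runs along (−sin 191°, cos 191°); with |NV| = 23.5, V = (-38.51, -29.86). Then |GV| = |V − G| = 29.88.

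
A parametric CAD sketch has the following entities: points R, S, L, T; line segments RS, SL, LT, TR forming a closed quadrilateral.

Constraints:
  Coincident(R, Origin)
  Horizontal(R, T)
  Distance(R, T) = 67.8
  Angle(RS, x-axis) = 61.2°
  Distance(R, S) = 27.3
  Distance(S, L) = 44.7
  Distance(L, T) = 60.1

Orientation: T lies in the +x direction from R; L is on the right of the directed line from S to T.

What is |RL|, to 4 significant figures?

23.67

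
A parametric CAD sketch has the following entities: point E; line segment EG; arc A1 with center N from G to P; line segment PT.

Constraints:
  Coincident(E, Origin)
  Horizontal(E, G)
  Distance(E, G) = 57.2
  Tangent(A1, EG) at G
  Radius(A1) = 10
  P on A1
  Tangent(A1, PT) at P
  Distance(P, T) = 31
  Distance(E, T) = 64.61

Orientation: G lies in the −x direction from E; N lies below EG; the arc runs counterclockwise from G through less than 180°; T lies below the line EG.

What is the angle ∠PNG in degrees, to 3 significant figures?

122°

Checks: ∠(NG, GE) = 90.00° ✓; |NP| = 10.00 ✓; ∠(NP, PT) = 90.00° ✓; |PT| = 31.00 ✓; |ET| = 64.61 ✓.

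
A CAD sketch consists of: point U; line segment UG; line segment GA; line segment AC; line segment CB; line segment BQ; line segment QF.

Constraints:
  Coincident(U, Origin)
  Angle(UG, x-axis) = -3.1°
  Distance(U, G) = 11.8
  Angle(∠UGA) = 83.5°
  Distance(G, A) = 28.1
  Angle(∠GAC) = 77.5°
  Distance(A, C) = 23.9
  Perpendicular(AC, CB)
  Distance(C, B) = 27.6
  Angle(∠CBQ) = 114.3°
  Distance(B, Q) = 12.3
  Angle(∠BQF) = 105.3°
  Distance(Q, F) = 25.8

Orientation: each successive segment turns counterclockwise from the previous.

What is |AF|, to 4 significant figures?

13.32

U is at the origin; UG runs at -3.1° with length 11.8, so G = (11.78, -0.6381). ∠UGA = 83.5° gives GA at 93.40° from the x-axis; with |GA| = 28.1, A = (10.12, 27.41). ∠GAC = 77.5° gives AC at -164.1° from the x-axis; with |AC| = 23.9, C = (-12.87, 20.86). The perpendicularity gives CB at right angles to AC, so CB runs at -74.10°; with |CB| = 27.6, B = (-5.308, -5.679). ∠CBQ = 114.3° gives BQ at -8.400° from the x-axis; with |BQ| = 12.3, Q = (6.860, -7.476). ∠BQF = 105.3° gives QF at 66.30° from the x-axis; with |QF| = 25.8, F = (17.23, 16.15). Then |AF| = |F − A| = 13.32.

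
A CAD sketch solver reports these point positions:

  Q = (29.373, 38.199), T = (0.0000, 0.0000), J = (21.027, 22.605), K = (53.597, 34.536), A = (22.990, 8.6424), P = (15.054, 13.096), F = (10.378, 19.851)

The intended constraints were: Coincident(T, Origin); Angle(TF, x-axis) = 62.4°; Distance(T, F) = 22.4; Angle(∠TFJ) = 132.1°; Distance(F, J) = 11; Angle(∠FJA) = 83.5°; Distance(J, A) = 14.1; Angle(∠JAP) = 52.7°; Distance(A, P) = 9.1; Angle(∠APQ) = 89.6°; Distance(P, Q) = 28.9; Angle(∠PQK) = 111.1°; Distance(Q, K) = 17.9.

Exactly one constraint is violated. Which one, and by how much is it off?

Distance(Q, K) = 17.9 — off by 6.60.

T = (0.00, 0.00) ✓; TF at 62.40° ✓; |TF| = 22.40 ✓; ∠TFJ = 132.1° ✓; |FJ| = 11.00 ✓; ∠FJA = 83.50° ✓; |JA| = 14.10 ✓; ∠JAP = 52.70° ✓; |AP| = 9.100 ✓; ∠APQ = 89.60° ✓; |PQ| = 28.90 ✓; ∠PQK = 111.1° ✓; |QK| = 24.50 ✗.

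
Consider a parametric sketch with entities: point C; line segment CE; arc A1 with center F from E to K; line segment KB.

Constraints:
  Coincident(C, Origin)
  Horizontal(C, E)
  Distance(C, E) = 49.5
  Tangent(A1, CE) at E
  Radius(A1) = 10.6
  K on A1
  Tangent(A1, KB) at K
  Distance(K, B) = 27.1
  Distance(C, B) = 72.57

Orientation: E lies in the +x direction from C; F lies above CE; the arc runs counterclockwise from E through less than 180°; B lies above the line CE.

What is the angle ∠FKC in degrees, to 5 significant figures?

14.671°

C is at the origin; CE is horizontal with |CE| = 49.5 and E on the +x side, so E = (49.500, 0.0000). Tangency of A1 to CE means the radius FE is perpendicular to CE, so F = E + (0, 10.6) = (49.500, 10.600). Since FK ⟂ KB (tangency), |FB| = √(10.6² + 27.1²) = 29.099 regardless of where K sits on A1. So B lies on both circle(C, 72.57) and circle(F, 29.099); the above-CE intersection is B = (62.705, 36.531). K is the foot of the tangent from B: K = (60.049, 9.5611).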